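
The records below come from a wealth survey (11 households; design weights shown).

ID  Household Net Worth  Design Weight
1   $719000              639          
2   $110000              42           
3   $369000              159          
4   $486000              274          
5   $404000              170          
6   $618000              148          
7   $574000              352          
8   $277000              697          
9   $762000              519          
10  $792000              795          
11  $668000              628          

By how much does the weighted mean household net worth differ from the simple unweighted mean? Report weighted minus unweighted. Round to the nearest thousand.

75000

Unweighted sum = 719000 + 110000 + 369000 + 486000 + 404000 + 618000 + 574000 + 277000 + 762000 + 792000 + 668000 = 5779000
Unweighted mean = 5779000 / 11 = 525363.64
Weighted sum = 719000×639 + 110000×42 + 369000×159 + 486000×274 + 404000×170 + 618000×148 + 574000×352 + 277000×697 + 762000×519 + 792000×795 + 668000×628
  = 459441000 + 4620000 + 58671000 + 133164000 + 68680000 + 91464000 + 202048000 + 193069000 + 395478000 + 629640000 + 419504000 = 2655779000
Sum of weights = 639 + 42 + 159 + 274 + 170 + 148 + 352 + 697 + 519 + 795 + 628 = 4423
Weighted mean = 2655779000 / 4423 = 600447.43
Difference (weighted minus unweighted) = 75083.798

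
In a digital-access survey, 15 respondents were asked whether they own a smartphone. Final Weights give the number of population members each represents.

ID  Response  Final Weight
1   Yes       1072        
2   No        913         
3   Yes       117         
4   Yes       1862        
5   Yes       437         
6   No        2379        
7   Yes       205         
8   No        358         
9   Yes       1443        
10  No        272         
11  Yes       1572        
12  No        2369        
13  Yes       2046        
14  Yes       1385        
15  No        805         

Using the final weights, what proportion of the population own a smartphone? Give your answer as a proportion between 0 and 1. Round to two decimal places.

0.59

Sum of weights for 'Yes' = 1072 + 117 + 1862 + 437 + 205 + 1443 + 1572 + 2046 + 1385 = 10139
Total weight = 17235
Weighted proportion = 10139 / 17235 = 0.58827966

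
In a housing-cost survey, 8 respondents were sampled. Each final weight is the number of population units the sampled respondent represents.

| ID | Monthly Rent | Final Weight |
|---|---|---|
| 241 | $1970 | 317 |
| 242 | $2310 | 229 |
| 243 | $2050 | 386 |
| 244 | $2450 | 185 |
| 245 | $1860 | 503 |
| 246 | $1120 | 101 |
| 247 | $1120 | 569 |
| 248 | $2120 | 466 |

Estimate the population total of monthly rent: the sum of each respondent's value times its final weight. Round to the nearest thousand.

Weighted total = 1970×317 + 2310×229 + 2050×386 + 2450×185 + 1860×503 + 1120×101 + 1120×569 + 2120×466
  = 5071930

5072000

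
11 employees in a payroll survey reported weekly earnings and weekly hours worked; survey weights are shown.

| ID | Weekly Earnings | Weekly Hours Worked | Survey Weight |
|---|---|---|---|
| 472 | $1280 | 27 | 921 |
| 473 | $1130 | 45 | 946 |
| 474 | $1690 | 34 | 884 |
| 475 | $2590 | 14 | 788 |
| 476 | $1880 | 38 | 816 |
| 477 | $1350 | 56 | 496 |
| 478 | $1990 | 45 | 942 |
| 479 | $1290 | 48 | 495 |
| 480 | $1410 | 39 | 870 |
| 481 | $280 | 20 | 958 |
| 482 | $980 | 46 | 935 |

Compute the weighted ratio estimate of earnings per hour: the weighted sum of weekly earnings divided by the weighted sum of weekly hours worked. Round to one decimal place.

Σ wᵢ·y = 12910790
Σ wᵢ·x = 27×921 + 45×946 + 34×884 + 14×788 + 38×816 + 56×496 + 45×942 + 48×495 + 39×870 + 20×958 + 46×935
  = 329559
Ratio = 12910790 / 329559 = 39.175959

39.2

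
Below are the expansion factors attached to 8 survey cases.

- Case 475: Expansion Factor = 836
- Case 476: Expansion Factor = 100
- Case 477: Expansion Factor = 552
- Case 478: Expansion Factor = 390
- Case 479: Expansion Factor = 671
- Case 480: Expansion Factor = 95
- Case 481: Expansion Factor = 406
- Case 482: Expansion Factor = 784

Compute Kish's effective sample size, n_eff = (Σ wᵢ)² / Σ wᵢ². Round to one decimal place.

6.1

Σ wᵢ = 836 + 100 + 552 + 390 + 671 + 95 + 406 + 784 = 3834
Σ wᵢ² = 698896 + 10000 + 304704 + 152100 + 450241 + 9025 + 164836 + 614656 = 2404458
n_eff = 3834² / 2404458 = 14699556 / 2404458 = 6.1134592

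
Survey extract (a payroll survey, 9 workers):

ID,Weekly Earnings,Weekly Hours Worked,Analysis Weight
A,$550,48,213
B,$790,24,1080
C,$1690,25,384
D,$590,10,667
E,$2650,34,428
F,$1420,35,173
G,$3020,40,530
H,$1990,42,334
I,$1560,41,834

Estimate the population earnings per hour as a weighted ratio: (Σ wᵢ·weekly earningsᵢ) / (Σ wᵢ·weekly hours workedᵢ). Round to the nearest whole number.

49

Σ wᵢ·y = 550×213 + 790×1080 + 1690×384 + 590×667 + 2650×428 + 1420×173 + 3020×530 + 1990×334 + 1560×834
  = 117150 + 853200 + 648960 + 393530 + 1134200 + 245660 + 1600600 + 664660 + 1301040 = 6959000
Σ wᵢ·x = 48×213 + 24×1080 + 25×384 + 10×667 + 34×428 + 35×173 + 40×530 + 42×334 + 41×834
  = 10224 + 25920 + 9600 + 6670 + 14552 + 6055 + 21200 + 14028 + 34194 = 142443
Ratio = 6959000 / 142443 = 48.85463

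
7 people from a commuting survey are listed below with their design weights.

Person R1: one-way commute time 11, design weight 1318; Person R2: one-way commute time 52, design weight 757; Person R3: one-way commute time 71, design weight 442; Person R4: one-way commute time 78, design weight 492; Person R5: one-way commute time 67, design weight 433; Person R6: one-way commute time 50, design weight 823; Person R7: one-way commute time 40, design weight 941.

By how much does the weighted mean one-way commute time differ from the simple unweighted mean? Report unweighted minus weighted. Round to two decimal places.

Unweighted sum = 11 + 52 + 71 + 78 + 67 + 50 + 40 = 369
Unweighted mean = 369 / 7 = 52.714286
Weighted sum = 11×1318 + 52×757 + 71×442 + 78×492 + 67×433 + 50×823 + 40×941
  = 14498 + 39364 + 31382 + 38376 + 29011 + 41150 + 37640 = 231421
Sum of weights = 1318 + 757 + 442 + 492 + 433 + 823 + 941 = 5206
Weighted mean = 231421 / 5206 = 44.452747
Difference (unweighted minus weighted) = 8.2615389

8.26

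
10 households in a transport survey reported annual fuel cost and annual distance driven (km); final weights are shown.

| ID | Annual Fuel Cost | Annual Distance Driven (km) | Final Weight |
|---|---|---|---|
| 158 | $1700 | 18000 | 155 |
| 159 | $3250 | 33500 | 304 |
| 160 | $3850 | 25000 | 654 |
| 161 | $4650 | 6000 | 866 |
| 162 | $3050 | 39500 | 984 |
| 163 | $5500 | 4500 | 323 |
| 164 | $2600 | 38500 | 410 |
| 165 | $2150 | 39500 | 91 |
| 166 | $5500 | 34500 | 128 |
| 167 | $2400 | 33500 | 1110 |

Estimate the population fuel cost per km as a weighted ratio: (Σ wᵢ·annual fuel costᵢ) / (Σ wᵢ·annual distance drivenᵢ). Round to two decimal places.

Σ wᵢ·y = 17203650
Σ wᵢ·x = 18000×155 + 33500×304 + 25000×654 + 6000×866 + 39500×984 + 4500×323 + 38500×410 + 39500×91 + 34500×128 + 33500×1110
  = 2790000 + 10184000 + 16350000 + 5196000 + 38868000 + 1453500 + 15785000 + 3594500 + 4416000 + 37185000 = 135822000
Ratio = 17203650 / 135822000 = 0.12666321

0.13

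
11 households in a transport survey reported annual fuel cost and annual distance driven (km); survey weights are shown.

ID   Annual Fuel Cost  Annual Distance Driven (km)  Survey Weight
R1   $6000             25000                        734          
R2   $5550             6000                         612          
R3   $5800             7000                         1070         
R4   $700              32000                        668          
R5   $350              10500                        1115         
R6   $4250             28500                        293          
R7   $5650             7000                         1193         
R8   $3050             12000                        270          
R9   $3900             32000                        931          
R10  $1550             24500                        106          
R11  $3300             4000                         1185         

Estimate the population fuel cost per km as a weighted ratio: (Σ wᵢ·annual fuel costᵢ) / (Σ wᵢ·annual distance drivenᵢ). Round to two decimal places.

Σ wᵢ·y = 6000×734 + 5550×612 + 5800×1070 + 700×668 + 350×1115 + 4250×293 + 5650×1193 + 3050×270 + 3900×931 + 1550×106 + 3300×1185
  = 4404000 + 3396600 + 6206000 + 467600 + 390250 + 1245250 + 6740450 + 823500 + 3630900 + 164300 + 3910500 = 31379350
Σ wᵢ·x = 25000×734 + 6000×612 + 7000×1070 + 32000×668 + 10500×1115 + 28500×293 + 7000×1193 + 12000×270 + 32000×931 + 24500×106 + 4000×1185
  = 18350000 + 3672000 + 7490000 + 21376000 + 11707500 + 8350500 + 8351000 + 3240000 + 29792000 + 2597000 + 4740000 = 119666000
Ratio = 31379350 / 119666000 = 0.26222444

0.26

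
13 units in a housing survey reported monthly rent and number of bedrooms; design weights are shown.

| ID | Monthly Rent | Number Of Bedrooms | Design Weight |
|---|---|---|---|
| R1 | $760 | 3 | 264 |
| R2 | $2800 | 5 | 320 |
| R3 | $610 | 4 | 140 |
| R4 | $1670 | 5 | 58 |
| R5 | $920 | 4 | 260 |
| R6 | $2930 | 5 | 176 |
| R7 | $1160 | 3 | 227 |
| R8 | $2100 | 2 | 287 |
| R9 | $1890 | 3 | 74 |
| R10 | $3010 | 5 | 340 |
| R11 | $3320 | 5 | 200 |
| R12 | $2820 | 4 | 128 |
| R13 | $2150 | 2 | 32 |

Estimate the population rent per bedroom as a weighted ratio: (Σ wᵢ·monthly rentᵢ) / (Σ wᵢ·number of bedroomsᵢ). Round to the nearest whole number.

Σ wᵢ·y = 5156820
Σ wᵢ·x = 9915
Ratio = 5156820 / 9915 = 520.10287

520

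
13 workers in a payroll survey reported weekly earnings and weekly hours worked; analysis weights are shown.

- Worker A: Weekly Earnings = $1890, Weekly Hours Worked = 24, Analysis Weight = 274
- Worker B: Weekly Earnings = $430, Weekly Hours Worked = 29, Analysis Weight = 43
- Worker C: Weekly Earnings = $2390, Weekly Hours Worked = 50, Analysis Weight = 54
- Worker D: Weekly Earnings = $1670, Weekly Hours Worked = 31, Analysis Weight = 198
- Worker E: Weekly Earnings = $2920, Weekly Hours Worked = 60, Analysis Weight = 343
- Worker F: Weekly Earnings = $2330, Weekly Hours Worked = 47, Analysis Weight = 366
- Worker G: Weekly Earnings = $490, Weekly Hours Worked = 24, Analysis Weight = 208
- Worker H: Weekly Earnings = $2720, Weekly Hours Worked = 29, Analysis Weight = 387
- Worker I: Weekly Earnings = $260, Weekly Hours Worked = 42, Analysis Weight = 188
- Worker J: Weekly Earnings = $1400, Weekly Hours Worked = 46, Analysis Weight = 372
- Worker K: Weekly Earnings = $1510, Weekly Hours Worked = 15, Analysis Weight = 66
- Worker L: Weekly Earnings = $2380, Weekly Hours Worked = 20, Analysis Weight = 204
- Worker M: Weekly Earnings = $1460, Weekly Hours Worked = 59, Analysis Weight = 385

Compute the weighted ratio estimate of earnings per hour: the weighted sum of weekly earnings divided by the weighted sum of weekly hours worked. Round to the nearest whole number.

46

Σ wᵢ·y = 5721930
Σ wᵢ·x = 123451
Ratio = 5721930 / 123451 = 46.349807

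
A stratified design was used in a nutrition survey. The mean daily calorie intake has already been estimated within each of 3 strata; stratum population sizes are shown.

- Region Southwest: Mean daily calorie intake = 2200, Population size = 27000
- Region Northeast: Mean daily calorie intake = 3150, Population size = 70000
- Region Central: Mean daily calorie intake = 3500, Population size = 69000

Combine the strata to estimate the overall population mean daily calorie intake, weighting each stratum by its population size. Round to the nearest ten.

Σ Nₕ·x̄ₕ = 2200×27000 + 3150×70000 + 3500×69000
  = 59400000 + 220500000 + 241500000 = 521400000
Σ Nₕ = 27000 + 70000 + 69000 = 166000
Overall mean = 521400000 / 166000 = 3140.9639

3140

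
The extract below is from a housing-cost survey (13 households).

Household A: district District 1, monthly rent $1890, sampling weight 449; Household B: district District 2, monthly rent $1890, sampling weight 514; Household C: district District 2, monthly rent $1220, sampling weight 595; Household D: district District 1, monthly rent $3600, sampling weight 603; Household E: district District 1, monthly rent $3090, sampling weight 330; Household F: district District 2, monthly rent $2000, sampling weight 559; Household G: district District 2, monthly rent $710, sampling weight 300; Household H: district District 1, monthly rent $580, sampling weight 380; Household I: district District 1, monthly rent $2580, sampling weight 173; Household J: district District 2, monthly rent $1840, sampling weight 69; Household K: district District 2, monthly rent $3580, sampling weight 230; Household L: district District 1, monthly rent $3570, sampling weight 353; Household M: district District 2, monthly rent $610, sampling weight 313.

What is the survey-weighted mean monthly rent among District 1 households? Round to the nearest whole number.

2608

District 1 rows: A, D, E, H, I, L
Weighted sum = 1890×449 + 3600×603 + 3090×330 + 580×380 + 2580×173 + 3570×353
  = 848610 + 2170800 + 1019700 + 220400 + 446340 + 1260210 = 5966060
Sum of weights = 449 + 603 + 330 + 380 + 173 + 353 = 2288
Weighted mean = 5966060 / 2288 = 2607.5437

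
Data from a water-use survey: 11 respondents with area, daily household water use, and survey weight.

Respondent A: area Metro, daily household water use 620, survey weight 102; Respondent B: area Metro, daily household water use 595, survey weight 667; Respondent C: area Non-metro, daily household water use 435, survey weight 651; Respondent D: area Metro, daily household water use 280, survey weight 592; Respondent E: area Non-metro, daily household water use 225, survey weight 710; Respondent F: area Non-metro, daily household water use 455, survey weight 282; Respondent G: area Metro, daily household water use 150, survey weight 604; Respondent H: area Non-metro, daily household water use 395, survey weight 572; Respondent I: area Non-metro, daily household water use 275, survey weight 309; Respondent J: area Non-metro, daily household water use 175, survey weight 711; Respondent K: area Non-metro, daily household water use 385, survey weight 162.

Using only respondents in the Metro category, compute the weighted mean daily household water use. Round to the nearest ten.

Metro rows: A, B, D, G
Weighted sum = 716465
Sum of weights = 102 + 667 + 592 + 604 = 1965
Weighted mean = 716465 / 1965 = 364.61323

360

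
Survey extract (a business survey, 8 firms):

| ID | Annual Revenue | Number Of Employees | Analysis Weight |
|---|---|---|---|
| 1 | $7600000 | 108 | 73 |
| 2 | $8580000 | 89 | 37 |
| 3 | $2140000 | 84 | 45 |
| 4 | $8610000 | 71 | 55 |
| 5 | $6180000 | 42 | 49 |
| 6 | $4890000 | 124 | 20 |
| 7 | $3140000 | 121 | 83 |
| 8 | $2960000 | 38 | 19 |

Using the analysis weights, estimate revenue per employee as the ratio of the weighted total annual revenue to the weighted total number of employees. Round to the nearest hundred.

Σ wᵢ·y = 7600000×73 + 8580000×37 + 2140000×45 + 8610000×55 + 6180000×49 + 4890000×20 + 3140000×83 + 2960000×19
  = 554800000 + 317460000 + 96300000 + 473550000 + 302820000 + 97800000 + 260620000 + 56240000 = 2159590000
Σ wᵢ·x = 108×73 + 89×37 + 84×45 + 71×55 + 42×49 + 124×20 + 121×83 + 38×19
  = 7884 + 3293 + 3780 + 3905 + 2058 + 2480 + 10043 + 722 = 34165
Ratio = 2159590000 / 34165 = 63210.596

63200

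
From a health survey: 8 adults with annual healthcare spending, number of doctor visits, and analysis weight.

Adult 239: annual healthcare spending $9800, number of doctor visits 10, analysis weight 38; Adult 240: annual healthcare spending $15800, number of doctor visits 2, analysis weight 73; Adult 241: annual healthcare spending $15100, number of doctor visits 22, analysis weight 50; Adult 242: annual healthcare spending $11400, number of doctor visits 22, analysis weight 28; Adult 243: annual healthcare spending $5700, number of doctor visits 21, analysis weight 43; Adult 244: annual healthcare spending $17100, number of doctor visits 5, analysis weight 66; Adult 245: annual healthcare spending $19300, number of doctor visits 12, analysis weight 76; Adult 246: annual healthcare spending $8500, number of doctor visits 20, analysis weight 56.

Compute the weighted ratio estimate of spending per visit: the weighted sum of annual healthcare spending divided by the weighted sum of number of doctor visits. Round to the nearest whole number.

1074

Σ wᵢ·y = 5916500
Σ wᵢ·x = 10×38 + 2×73 + 22×50 + 22×28 + 21×43 + 5×66 + 12×76 + 20×56
  = 380 + 146 + 1100 + 616 + 903 + 330 + 912 + 1120 = 5507
Ratio = 5916500 / 5507 = 1074.3599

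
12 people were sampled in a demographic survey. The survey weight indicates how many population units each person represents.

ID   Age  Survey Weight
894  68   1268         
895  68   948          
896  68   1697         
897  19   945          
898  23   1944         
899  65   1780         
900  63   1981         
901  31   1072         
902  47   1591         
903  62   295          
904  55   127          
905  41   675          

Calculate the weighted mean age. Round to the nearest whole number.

51

Weighted sum = 68×1268 + 68×948 + 68×1697 + 19×945 + 23×1944 + 65×1780 + 63×1981 + 31×1072 + 47×1591 + 62×295 + 55×127 + 41×675
  = 730213
Sum of weights = 1268 + 948 + 1697 + 945 + 1944 + 1780 + 1981 + 1072 + 1591 + 295 + 127 + 675 = 14323
Weighted mean = 730213 / 14323 = 50.981847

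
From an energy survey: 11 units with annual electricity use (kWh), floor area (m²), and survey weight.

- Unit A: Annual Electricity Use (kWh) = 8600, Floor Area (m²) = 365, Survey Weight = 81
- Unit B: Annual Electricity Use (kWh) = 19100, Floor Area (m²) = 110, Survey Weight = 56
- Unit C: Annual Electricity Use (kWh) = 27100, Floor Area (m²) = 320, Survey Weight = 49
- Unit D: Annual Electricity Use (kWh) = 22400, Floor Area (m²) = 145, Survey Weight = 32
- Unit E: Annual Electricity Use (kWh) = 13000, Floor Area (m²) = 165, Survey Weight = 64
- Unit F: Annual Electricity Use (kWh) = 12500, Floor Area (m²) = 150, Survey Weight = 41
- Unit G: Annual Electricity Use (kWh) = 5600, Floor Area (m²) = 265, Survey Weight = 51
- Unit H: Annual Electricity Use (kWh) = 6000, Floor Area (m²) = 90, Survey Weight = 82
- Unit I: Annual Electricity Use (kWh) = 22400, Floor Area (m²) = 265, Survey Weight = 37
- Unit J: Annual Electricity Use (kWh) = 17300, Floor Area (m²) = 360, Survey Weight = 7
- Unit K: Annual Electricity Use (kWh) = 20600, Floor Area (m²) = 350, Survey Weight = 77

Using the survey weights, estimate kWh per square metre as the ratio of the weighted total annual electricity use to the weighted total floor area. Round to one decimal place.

63.7

Σ wᵢ·y = 8600×81 + 19100×56 + 27100×49 + 22400×32 + 13000×64 + 12500×41 + 5600×51 + 6000×82 + 22400×37 + 17300×7 + 20600×77
  = 8469100
Σ wᵢ·x = 365×81 + 110×56 + 320×49 + 145×32 + 165×64 + 150×41 + 265×51 + 90×82 + 265×37 + 360×7 + 350×77
  = 29565 + 6160 + 15680 + 4640 + 10560 + 6150 + 13515 + 7380 + 9805 + 2520 + 26950 = 132925
Ratio = 8469100 / 132925 = 63.713372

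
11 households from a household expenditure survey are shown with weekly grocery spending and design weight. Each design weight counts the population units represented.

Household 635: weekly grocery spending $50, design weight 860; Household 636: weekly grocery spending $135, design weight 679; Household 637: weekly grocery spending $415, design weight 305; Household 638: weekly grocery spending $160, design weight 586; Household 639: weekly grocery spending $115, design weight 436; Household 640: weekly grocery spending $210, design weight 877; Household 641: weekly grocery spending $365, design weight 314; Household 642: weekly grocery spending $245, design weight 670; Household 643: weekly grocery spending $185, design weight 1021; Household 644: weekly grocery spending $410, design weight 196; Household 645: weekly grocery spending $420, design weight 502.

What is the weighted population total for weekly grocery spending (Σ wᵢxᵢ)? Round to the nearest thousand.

1348000

Weighted total = 50×860 + 135×679 + 415×305 + 160×586 + 115×436 + 210×877 + 365×314 + 245×670 + 185×1021 + 410×196 + 420×502
  = 43000 + 91665 + 126575 + 93760 + 50140 + 184170 + 114610 + 164150 + 188885 + 80360 + 210840 = 1348155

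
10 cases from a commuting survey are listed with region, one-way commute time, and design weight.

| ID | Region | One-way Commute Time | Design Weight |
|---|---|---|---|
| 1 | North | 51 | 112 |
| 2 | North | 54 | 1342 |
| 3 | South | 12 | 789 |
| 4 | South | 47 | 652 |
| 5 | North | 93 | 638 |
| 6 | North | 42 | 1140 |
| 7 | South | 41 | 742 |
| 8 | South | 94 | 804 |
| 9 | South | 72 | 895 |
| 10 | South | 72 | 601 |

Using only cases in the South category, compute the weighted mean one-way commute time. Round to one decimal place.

56.6

South rows: 3, 4, 7, 8, 9, 10
Weighted sum = 12×789 + 47×652 + 41×742 + 94×804 + 72×895 + 72×601
  = 9468 + 30644 + 30422 + 75576 + 64440 + 43272 = 253822
Sum of weights = 789 + 652 + 742 + 804 + 895 + 601 = 4483
Weighted mean = 253822 / 4483 = 56.618782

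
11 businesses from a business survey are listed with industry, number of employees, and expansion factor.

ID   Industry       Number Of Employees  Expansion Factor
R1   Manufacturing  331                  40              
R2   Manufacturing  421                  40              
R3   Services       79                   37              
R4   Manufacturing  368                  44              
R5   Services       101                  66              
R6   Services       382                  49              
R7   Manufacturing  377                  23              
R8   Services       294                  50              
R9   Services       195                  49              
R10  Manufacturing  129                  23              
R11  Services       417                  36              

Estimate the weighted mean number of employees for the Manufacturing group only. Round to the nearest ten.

Manufacturing rows: R1, R2, R4, R7, R10
Weighted sum = 57910
Sum of weights = 40 + 40 + 44 + 23 + 23 = 170
Weighted mean = 57910 / 170 = 340.64706

340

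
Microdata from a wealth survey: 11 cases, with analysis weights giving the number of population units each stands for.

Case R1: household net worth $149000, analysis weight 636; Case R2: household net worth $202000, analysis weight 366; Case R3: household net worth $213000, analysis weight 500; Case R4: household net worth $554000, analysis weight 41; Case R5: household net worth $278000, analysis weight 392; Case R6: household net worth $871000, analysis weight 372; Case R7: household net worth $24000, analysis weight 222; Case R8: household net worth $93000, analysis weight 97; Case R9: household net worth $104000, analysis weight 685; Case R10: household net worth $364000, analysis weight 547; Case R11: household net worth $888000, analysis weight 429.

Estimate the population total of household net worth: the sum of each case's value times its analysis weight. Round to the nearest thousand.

Weighted total = 149000×636 + 202000×366 + 213000×500 + 554000×41 + 278000×392 + 871000×372 + 24000×222 + 93000×97 + 104000×685 + 364000×547 + 888000×429
  = 94764000 + 73932000 + 106500000 + 22714000 + 108976000 + 324012000 + 5328000 + 9021000 + 71240000 + 199108000 + 380952000 = 1396547000

1396547000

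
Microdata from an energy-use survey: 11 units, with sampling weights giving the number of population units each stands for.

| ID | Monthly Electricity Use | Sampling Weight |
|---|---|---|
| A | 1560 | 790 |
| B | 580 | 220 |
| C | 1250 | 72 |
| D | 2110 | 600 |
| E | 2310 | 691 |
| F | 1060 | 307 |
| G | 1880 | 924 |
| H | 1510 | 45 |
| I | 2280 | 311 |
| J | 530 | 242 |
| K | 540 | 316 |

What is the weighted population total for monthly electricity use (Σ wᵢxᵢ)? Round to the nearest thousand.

7451000

Weighted total = 1560×790 + 580×220 + 1250×72 + 2110×600 + 2310×691 + 1060×307 + 1880×924 + 1510×45 + 2280×311 + 530×242 + 540×316
  = 7450680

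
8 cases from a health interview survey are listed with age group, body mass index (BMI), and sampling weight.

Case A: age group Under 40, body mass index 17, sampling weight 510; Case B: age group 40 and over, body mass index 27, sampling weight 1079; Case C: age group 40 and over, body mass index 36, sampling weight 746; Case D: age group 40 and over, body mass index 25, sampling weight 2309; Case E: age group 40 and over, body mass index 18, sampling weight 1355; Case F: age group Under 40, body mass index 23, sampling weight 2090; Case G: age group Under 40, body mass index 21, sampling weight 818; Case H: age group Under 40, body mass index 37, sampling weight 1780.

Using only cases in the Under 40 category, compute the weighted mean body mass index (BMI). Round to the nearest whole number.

27

Under 40 rows: A, F, G, H
Weighted sum = 17×510 + 23×2090 + 21×818 + 37×1780
  = 8670 + 48070 + 17178 + 65860 = 139778
Sum of weights = 510 + 2090 + 818 + 1780 = 5198
Weighted mean = 139778 / 5198 = 26.890727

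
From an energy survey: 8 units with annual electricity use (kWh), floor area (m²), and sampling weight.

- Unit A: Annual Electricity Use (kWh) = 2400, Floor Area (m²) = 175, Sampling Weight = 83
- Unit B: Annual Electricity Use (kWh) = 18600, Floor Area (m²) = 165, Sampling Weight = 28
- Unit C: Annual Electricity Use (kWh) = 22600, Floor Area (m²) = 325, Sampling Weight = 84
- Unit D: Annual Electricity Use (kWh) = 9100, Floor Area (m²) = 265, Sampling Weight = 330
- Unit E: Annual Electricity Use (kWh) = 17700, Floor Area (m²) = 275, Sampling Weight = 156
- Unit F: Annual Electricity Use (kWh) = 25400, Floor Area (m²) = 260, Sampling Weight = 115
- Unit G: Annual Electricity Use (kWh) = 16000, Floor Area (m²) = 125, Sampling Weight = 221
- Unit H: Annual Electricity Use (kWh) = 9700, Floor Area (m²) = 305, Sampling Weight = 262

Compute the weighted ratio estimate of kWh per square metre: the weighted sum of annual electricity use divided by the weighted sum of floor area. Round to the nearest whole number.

Σ wᵢ·y = 2400×83 + 18600×28 + 22600×84 + 9100×330 + 17700×156 + 25400×115 + 16000×221 + 9700×262
  = 199200 + 520800 + 1898400 + 3003000 + 2761200 + 2921000 + 3536000 + 2541400 = 17381000
Σ wᵢ·x = 175×83 + 165×28 + 325×84 + 265×330 + 275×156 + 260×115 + 125×221 + 305×262
  = 14525 + 4620 + 27300 + 87450 + 42900 + 29900 + 27625 + 79910 = 314230
Ratio = 17381000 / 314230 = 55.312987

55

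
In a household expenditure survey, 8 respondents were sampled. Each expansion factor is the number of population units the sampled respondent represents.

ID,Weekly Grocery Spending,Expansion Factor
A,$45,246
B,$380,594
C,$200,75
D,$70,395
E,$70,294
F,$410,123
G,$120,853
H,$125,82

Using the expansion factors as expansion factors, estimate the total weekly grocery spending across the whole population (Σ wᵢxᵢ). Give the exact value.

463060

Weighted total = 45×246 + 380×594 + 200×75 + 70×395 + 70×294 + 410×123 + 120×853 + 125×82
  = 463060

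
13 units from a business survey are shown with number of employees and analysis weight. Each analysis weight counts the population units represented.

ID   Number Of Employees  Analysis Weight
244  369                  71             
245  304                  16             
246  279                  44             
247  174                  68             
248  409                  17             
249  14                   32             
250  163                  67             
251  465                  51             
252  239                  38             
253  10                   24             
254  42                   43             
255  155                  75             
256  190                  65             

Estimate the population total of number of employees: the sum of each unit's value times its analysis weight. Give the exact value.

132311

Weighted total = 132311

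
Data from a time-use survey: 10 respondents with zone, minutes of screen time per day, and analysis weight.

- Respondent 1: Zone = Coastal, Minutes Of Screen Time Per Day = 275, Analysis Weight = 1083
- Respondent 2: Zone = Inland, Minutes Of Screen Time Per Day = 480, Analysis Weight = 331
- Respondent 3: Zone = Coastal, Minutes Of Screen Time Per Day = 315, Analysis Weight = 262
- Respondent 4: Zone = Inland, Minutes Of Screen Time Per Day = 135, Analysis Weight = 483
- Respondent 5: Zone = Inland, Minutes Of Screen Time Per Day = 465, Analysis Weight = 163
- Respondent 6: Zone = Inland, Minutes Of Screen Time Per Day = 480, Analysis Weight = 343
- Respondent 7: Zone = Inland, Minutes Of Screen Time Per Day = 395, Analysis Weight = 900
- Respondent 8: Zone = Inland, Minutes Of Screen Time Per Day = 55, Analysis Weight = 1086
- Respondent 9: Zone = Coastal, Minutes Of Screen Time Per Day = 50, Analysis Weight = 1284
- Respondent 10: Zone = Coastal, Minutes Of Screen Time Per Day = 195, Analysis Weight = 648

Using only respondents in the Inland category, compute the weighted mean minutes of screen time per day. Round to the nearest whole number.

Inland rows: 2, 4, 5, 6, 7, 8
Weighted sum = 480×331 + 135×483 + 465×163 + 480×343 + 395×900 + 55×1086
  = 879750
Sum of weights = 331 + 483 + 163 + 343 + 900 + 1086 = 3306
Weighted mean = 879750 / 3306 = 266.10708

266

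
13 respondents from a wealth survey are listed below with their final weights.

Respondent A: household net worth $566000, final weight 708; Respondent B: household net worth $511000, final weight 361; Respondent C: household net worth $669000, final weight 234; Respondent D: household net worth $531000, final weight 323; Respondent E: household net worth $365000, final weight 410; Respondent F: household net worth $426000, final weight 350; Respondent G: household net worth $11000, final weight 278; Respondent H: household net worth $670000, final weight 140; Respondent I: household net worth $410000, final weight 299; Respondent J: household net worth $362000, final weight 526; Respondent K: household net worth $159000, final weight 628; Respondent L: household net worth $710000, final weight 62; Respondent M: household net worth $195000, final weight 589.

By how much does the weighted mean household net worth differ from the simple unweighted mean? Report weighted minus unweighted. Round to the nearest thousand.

-46000

Unweighted sum = 5585000
Unweighted mean = 5585000 / 13 = 429615.38
Weighted sum = 1880595000
Sum of weights = 4908
Weighted mean = 1880595000 / 4908 = 383169.32
Difference (weighted minus unweighted) = -46446.069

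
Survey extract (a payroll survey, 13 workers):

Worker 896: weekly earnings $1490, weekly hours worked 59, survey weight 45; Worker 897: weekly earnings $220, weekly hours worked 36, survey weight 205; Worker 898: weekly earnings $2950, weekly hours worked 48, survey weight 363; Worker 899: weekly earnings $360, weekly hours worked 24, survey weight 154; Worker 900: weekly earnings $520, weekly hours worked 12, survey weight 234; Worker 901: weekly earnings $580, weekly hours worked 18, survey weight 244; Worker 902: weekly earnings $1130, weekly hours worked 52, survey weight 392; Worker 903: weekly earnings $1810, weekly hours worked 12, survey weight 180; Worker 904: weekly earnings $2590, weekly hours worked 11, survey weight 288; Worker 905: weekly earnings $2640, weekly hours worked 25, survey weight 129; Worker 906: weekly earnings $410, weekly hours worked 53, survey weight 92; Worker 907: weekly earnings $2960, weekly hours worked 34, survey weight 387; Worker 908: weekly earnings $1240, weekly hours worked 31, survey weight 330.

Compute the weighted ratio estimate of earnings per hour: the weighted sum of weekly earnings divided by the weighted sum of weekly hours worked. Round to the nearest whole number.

52

Σ wᵢ·y = 4949320
Σ wᵢ·x = 95556
Ratio = 4949320 / 95556 = 51.794968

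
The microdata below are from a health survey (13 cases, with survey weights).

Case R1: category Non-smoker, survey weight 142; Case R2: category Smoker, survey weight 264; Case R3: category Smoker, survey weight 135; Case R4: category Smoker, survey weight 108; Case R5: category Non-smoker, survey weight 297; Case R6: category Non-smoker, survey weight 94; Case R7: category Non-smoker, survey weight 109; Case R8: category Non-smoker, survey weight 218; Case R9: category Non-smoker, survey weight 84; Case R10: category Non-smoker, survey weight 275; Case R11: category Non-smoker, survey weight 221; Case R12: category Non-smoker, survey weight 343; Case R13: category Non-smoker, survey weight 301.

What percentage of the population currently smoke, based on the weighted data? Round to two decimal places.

19.57

Sum of weights for 'Smoker' = 264 + 135 + 108 = 507
Total weight = 2591
Weighted proportion = 507 / 2591 = 0.19567734 → 19.567734%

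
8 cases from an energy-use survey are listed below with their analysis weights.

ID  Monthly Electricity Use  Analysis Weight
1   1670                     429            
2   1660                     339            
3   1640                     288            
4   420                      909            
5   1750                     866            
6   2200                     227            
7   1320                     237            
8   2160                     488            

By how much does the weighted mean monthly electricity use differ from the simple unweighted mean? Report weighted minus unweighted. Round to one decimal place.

-144.6

Unweighted sum = 1670 + 1660 + 1640 + 420 + 1750 + 2200 + 1320 + 2160 = 12820
Unweighted mean = 12820 / 8 = 1602.5
Weighted sum = 1670×429 + 1660×339 + 1640×288 + 420×909 + 1750×866 + 2200×227 + 1320×237 + 2160×488
  = 716430 + 562740 + 472320 + 381780 + 1515500 + 499400 + 312840 + 1054080 = 5515090
Sum of weights = 429 + 339 + 288 + 909 + 866 + 227 + 237 + 488 = 3783
Weighted mean = 5515090 / 3783 = 1457.8615
Difference (weighted minus unweighted) = -144.63851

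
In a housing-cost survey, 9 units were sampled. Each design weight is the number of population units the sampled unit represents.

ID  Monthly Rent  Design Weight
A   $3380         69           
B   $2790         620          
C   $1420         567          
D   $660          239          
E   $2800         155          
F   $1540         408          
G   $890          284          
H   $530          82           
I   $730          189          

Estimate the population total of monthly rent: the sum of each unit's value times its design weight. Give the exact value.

Weighted total = 4422410

4422410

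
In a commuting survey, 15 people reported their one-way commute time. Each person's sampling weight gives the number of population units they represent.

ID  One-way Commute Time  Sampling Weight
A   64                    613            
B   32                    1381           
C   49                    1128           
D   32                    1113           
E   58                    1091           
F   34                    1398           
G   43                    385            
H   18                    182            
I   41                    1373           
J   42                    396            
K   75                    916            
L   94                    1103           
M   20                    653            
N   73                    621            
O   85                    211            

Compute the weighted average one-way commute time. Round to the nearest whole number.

Weighted sum = 626588
Sum of weights = 12564
Weighted mean = 626588 / 12564 = 49.871697

50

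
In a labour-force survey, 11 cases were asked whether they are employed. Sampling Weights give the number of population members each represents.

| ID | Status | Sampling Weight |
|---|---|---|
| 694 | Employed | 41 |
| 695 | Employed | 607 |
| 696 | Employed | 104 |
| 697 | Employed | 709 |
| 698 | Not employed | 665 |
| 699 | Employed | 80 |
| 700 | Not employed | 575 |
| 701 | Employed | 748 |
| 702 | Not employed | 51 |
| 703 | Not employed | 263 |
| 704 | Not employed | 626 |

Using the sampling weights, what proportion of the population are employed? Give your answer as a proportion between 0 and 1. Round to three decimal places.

Sum of weights for 'Employed' = 41 + 607 + 104 + 709 + 80 + 748 = 2289
Total weight = 41 + 607 + 104 + 709 + 665 + 80 + 575 + 748 + 51 + 263 + 626 = 4469
Weighted proportion = 2289 / 4469 = 0.51219512

0.512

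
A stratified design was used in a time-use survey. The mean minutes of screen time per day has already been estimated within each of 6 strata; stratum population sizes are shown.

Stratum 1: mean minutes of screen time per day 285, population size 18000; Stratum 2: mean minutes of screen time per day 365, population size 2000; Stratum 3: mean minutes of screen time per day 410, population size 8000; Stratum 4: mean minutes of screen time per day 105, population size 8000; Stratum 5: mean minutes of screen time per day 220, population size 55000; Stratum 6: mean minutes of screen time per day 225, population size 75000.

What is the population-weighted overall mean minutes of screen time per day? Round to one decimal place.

234.7

Σ Nₕ·x̄ₕ = 285×18000 + 365×2000 + 410×8000 + 105×8000 + 220×55000 + 225×75000
  = 38955000
Σ Nₕ = 18000 + 2000 + 8000 + 8000 + 55000 + 75000 = 166000
Overall mean = 38955000 / 166000 = 234.66867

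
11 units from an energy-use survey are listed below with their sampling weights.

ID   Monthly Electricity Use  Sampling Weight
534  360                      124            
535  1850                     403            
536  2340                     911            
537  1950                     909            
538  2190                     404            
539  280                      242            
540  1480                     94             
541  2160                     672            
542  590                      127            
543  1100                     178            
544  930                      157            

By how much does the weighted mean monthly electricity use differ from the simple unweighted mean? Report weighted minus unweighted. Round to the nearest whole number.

Unweighted sum = 360 + 1850 + 2340 + 1950 + 2190 + 280 + 1480 + 2160 + 590 + 1100 + 930 = 15230
Unweighted mean = 15230 / 11 = 1384.5455
Weighted sum = 360×124 + 1850×403 + 2340×911 + 1950×909 + 2190×404 + 280×242 + 1480×94 + 2160×672 + 590×127 + 1100×178 + 930×157
  = 44640 + 745550 + 2131740 + 1772550 + 884760 + 67760 + 139120 + 1451520 + 74930 + 195800 + 146010 = 7654380
Sum of weights = 124 + 403 + 911 + 909 + 404 + 242 + 94 + 672 + 127 + 178 + 157 = 4221
Weighted mean = 7654380 / 4221 = 1813.4044
Difference (weighted minus unweighted) = 428.85895

429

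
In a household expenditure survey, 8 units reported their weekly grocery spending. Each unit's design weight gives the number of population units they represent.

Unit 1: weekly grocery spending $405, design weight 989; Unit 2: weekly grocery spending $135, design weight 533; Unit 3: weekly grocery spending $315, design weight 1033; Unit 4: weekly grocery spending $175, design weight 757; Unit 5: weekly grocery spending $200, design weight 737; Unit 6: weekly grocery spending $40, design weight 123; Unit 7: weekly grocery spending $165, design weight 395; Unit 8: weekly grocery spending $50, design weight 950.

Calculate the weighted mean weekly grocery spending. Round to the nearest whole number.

217

Weighted sum = 405×989 + 135×533 + 315×1033 + 175×757 + 200×737 + 40×123 + 165×395 + 50×950
  = 400545 + 71955 + 325395 + 132475 + 147400 + 4920 + 65175 + 47500 = 1195365
Sum of weights = 989 + 533 + 1033 + 757 + 737 + 123 + 395 + 950 = 5517
Weighted mean = 1195365 / 5517 = 216.66939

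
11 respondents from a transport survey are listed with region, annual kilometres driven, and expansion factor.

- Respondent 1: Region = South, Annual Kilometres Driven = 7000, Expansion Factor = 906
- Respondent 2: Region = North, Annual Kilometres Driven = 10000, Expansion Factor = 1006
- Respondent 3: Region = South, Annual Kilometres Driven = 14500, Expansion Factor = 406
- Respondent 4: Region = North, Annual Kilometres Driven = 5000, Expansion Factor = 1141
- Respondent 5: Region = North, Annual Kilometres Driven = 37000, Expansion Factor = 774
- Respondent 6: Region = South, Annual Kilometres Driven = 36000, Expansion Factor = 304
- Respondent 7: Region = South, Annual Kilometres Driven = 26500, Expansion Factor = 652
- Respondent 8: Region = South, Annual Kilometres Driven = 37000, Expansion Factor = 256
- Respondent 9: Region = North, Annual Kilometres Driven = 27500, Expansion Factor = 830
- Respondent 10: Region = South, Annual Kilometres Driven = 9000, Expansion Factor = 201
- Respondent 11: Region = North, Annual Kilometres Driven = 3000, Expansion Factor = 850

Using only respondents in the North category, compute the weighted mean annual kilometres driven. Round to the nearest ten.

15170

North rows: 2, 4, 5, 9, 11
Weighted sum = 10000×1006 + 5000×1141 + 37000×774 + 27500×830 + 3000×850
  = 10060000 + 5705000 + 28638000 + 22825000 + 2550000 = 69778000
Sum of weights = 1006 + 1141 + 774 + 830 + 850 = 4601
Weighted mean = 69778000 / 4601 = 15165.834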